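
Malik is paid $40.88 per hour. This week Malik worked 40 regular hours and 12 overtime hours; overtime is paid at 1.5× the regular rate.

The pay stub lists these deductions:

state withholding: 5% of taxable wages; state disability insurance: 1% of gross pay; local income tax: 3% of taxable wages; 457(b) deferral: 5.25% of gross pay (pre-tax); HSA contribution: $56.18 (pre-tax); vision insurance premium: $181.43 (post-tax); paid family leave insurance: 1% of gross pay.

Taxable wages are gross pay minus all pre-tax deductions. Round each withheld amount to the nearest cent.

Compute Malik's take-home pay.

$1,786.30

Regular pay: 40 × $40.88 = $1,635.20
Overtime pay: 12 × $40.88 × 1.5 = $735.84
Gross pay = $1,635.20 + $735.84 = $2,371.04
457(b) deferral: $2,371.04 × 0.0525 = $124.48
HSA contribution: $56.18
Pre-tax total = $124.48 + $56.18 = $180.66
Taxable wages = $2,371.04 − $180.66 = $2,190.38
Local income tax: $2,190.38 × 0.03 = $65.71
State withholding: $2,190.38 × 0.05 = $109.52
Paid family leave insurance: $2,371.04 × 0.01 = $23.71
State disability insurance: $2,371.04 × 0.01 = $23.71
Vision insurance premium: $181.43
Total deductions = $124.48 + $56.18 + $65.71 + $109.52 + $23.71 + $23.71 + $181.43 = $584.74
Net pay = $2,371.04 − $584.74 = $1,786.30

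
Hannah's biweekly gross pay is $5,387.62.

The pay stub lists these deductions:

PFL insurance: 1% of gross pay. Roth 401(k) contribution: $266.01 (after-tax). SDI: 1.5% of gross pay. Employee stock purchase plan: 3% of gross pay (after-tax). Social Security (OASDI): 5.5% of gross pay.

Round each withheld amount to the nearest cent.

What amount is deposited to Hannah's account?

$4,528.97

PFL insurance: $5,387.62 × 0.01 = $53.88
SDI: $5,387.62 × 0.015 = $80.81
Social Security (OASDI): $5,387.62 × 0.055 = $296.32
Roth 401(k) contribution: $266.01
Employee stock purchase plan: $5,387.62 × 0.03 = $161.63
Total deductions = $53.88 + $80.81 + $296.32 + $266.01 + $161.63 = $858.65
Net pay = $5,387.62 − $858.65 = $4,528.97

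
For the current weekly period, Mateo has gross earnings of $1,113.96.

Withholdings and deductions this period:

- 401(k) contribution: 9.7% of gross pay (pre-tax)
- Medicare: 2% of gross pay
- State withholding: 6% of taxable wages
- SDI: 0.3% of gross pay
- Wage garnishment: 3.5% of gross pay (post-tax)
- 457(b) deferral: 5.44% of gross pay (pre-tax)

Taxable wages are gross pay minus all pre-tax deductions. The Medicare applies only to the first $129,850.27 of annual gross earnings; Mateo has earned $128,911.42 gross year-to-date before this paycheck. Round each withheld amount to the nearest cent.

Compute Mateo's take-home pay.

$827.48

457(b) deferral: $1,113.96 × 0.0544 = $60.60
401(k) contribution: $1,113.96 × 0.097 = $108.05
Pre-tax total = $60.60 + $108.05 = $168.65
Taxable wages = $1,113.96 − $168.65 = $945.31
State withholding: $945.31 × 0.06 = $56.72
SDI: $1,113.96 × 0.003 = $3.34
Medicare: only $129,850.27 − $128,911.42 = $938.85 of this check is subject → $938.85 × 0.02 = $18.78
Wage garnishment: $1,113.96 × 0.035 = $38.99
Total deductions = $60.60 + $108.05 + $56.72 + $3.34 + $18.78 + $38.99 = $286.48
Net pay = $1,113.96 − $286.48 = $827.48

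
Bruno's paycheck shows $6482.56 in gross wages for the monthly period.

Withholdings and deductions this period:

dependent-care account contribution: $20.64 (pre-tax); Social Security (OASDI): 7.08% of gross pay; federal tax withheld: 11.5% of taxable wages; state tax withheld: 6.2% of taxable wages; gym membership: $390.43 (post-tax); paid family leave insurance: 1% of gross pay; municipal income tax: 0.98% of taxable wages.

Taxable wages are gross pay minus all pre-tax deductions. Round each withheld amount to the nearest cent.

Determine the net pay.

Dependent-care account contribution: $20.64
Taxable wages = $6482.56 − $20.64 = $6461.92
State tax withheld: $6461.92 × 0.062 = $400.64
Federal tax withheld: $6461.92 × 0.115 = $743.12
Municipal income tax: $6461.92 × 0.0098 = $63.33
Paid family leave insurance: $6482.56 × 0.01 = $64.83
Social Security (OASDI): $6482.56 × 0.0708 = $458.97
Gym membership: $390.43
Total deductions = $20.64 + $400.64 + $743.12 + $63.33 + $64.83 + $458.97 + $390.43 = $2141.96
Net pay = $6482.56 − $2141.96 = $4340.60

$4340.60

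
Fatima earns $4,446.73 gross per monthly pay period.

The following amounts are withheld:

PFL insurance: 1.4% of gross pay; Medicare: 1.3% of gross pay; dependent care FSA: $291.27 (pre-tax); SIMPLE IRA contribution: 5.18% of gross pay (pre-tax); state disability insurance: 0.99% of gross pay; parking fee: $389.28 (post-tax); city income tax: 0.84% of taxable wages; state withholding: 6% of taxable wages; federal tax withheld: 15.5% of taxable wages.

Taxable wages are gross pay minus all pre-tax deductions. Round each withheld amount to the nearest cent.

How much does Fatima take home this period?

SIMPLE IRA contribution: $4,446.73 × 0.0518 = $230.34
Dependent care FSA: $291.27
Pre-tax total = $230.34 + $291.27 = $521.61
Taxable wages = $4,446.73 − $521.61 = $3,925.12
State withholding: $3,925.12 × 0.06 = $235.51
Federal tax withheld: $3,925.12 × 0.155 = $608.39
City income tax: $3,925.12 × 0.0084 = $32.97
PFL insurance: $4,446.73 × 0.014 = $62.25
State disability insurance: $4,446.73 × 0.0099 = $44.02
Medicare: $4,446.73 × 0.013 = $57.81
Parking fee: $389.28
Total deductions = $230.34 + $291.27 + $235.51 + $608.39 + $32.97 + $62.25 + $44.02 + $57.81 + $389.28 = $1,951.84
Net pay = $4,446.73 − $1,951.84 = $2,494.89

$2,494.89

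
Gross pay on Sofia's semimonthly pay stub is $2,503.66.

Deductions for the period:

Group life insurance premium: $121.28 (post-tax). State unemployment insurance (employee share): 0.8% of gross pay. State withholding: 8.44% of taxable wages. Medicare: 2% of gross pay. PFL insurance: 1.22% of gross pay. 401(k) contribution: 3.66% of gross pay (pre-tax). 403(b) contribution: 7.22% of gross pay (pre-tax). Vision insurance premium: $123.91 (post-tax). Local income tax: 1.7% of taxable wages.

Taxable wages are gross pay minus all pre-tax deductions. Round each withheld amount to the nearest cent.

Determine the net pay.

403(b) contribution: $2,503.66 × 0.0722 = $180.76
401(k) contribution: $2,503.66 × 0.0366 = $91.63
Pre-tax total = $180.76 + $91.63 = $272.39
Taxable wages = $2,503.66 − $272.39 = $2,231.27
State withholding: $2,231.27 × 0.0844 = $188.32
Local income tax: $2,231.27 × 0.017 = $37.93
PFL insurance: $2,503.66 × 0.0122 = $30.54
State unemployment insurance (employee share): $2,503.66 × 0.008 = $20.03
Medicare: $2,503.66 × 0.02 = $50.07
Vision insurance premium: $123.91
Group life insurance premium: $121.28
Total deductions = $180.76 + $91.63 + $188.32 + $37.93 + $30.54 + $20.03 + $50.07 + $123.91 + $121.28 = $844.47
Net pay = $2,503.66 − $844.47 = $1,659.19

$1,659.19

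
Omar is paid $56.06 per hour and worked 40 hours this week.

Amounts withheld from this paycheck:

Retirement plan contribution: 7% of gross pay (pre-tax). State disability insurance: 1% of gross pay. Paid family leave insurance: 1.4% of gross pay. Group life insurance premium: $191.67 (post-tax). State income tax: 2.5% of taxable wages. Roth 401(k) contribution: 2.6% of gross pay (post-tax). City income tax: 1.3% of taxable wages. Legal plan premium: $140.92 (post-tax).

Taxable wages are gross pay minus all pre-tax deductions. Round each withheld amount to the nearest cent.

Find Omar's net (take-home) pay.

$1561.48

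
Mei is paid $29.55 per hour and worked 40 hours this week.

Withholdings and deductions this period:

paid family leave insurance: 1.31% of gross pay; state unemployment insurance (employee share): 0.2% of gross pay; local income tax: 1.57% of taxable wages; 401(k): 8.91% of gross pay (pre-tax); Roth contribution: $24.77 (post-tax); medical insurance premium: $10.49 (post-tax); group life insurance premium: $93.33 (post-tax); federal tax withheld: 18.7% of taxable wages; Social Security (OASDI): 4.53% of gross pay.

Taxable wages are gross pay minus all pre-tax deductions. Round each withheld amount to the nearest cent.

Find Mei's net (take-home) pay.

$658.47

Gross pay: 40 × $29.55 = $1,182.00
401(k): $1,182.00 × 0.0891 = $105.32
Taxable wages = $1,182.00 − $105.32 = $1,076.68
Federal tax withheld: $1,076.68 × 0.187 = $201.34
Local income tax: $1,076.68 × 0.0157 = $16.90
State unemployment insurance (employee share): $1,182.00 × 0.002 = $2.36
Paid family leave insurance: $1,182.00 × 0.0131 = $15.48
Social Security (OASDI): $1,182.00 × 0.0453 = $53.54
Roth contribution: $24.77
Medical insurance premium: $10.49
Group life insurance premium: $93.33
Total deductions = $105.32 + $201.34 + $16.90 + $2.36 + $15.48 + $53.54 + $24.77 + $10.49 + $93.33 = $523.53
Net pay = $1,182.00 − $523.53 = $658.47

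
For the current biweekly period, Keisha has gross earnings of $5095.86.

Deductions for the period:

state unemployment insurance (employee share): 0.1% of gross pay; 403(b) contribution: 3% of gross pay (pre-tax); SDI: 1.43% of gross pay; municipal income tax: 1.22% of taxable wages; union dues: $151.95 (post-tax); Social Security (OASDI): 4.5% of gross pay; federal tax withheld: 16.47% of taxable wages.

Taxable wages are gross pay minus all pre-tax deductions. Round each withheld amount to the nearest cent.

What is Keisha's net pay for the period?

403(b) contribution: $5095.86 × 0.03 = $152.88
Taxable wages = $5095.86 − $152.88 = $4942.98
Federal tax withheld: $4942.98 × 0.1647 = $814.11
Municipal income tax: $4942.98 × 0.0122 = $60.30
SDI: $5095.86 × 0.0143 = $72.87
State unemployment insurance (employee share): $5095.86 × 0.001 = $5.10
Social Security (OASDI): $5095.86 × 0.045 = $229.31
Union dues: $151.95
Total deductions = $152.88 + $814.11 + $60.30 + $72.87 + $5.10 + $229.31 + $151.95 = $1486.52
Net pay = $5095.86 − $1486.52 = $3609.34

$3609.34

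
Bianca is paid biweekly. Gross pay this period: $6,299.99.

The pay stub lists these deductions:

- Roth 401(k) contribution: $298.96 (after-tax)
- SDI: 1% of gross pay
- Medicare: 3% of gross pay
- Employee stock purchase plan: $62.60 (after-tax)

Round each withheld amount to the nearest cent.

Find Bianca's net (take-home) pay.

Medicare: $6,299.99 × 0.03 = $189.00
SDI: $6,299.99 × 0.01 = $63.00
Employee stock purchase plan: $62.60
Roth 401(k) contribution: $298.96
Total deductions = $189.00 + $63.00 + $62.60 + $298.96 = $613.56
Net pay = $6,299.99 − $613.56 = $5,686.43

$5,686.43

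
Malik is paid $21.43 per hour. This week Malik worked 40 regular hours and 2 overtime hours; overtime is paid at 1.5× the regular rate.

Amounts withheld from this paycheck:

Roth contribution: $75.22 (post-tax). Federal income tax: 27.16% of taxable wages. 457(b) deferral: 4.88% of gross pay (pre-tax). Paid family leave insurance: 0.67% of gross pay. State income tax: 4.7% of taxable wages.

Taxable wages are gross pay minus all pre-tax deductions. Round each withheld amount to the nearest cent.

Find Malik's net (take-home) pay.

Regular pay: 40 × $21.43 = $857.20
Overtime pay: 2 × $21.43 × 1.5 = $64.29
Gross pay = $857.20 + $64.29 = $921.49
457(b) deferral: $921.49 × 0.0488 = $44.97
Taxable wages = $921.49 − $44.97 = $876.52
State income tax: $876.52 × 0.047 = $41.20
Federal income tax: $876.52 × 0.2716 = $238.06
Paid family leave insurance: $921.49 × 0.0067 = $6.17
Roth contribution: $75.22
Total deductions = $44.97 + $41.20 + $238.06 + $6.17 + $75.22 = $405.62
Net pay = $921.49 − $405.62 = $515.87

$515.87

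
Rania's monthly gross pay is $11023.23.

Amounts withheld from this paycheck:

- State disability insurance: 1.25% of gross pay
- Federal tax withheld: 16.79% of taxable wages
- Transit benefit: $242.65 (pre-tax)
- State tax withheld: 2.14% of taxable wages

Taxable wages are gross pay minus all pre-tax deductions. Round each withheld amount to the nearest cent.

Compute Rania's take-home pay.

Transit benefit: $242.65
Taxable wages = $11023.23 − $242.65 = $10780.58
Federal tax withheld: $10780.58 × 0.1679 = $1810.06
State tax withheld: $10780.58 × 0.0214 = $230.70
State disability insurance: $11023.23 × 0.0125 = $137.79
Total deductions = $242.65 + $1810.06 + $230.70 + $137.79 = $2421.20
Net pay = $11023.23 − $2421.20 = $8602.03

$8602.03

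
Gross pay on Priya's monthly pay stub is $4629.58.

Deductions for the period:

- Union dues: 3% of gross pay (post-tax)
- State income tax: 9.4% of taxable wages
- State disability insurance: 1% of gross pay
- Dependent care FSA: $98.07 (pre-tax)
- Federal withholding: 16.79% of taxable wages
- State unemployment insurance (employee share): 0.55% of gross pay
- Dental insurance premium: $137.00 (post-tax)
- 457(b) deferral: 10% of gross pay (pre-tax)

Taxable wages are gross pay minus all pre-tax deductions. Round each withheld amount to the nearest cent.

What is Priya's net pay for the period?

457(b) deferral: $4629.58 × 0.1 = $462.96
Dependent care FSA: $98.07
Pre-tax total = $462.96 + $98.07 = $561.03
Taxable wages = $4629.58 − $561.03 = $4068.55
Federal withholding: $4068.55 × 0.1679 = $683.11
State income tax: $4068.55 × 0.094 = $382.44
State unemployment insurance (employee share): $4629.58 × 0.0055 = $25.46
State disability insurance: $4629.58 × 0.01 = $46.30
Dental insurance premium: $137.00
Union dues: $4629.58 × 0.03 = $138.89
Total deductions = $462.96 + $98.07 + $683.11 + $382.44 + $25.46 + $46.30 + $137.00 + $138.89 = $1974.23
Net pay = $4629.58 − $1974.23 = $2655.35

$2655.35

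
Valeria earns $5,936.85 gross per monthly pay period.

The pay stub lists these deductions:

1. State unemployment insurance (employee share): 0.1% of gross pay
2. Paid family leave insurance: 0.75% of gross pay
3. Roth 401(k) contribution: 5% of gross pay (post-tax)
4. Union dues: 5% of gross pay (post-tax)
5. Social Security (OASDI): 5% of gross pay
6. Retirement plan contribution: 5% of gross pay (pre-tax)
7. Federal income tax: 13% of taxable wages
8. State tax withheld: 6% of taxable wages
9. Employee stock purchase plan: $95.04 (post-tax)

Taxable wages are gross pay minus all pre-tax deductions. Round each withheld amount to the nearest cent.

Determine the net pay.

$3,532.38

Retirement plan contribution: $5,936.85 × 0.05 = $296.84
Taxable wages = $5,936.85 − $296.84 = $5,640.01
State tax withheld: $5,640.01 × 0.06 = $338.40
Federal income tax: $5,640.01 × 0.13 = $733.20
Social Security (OASDI): $5,936.85 × 0.05 = $296.84
Paid family leave insurance: $5,936.85 × 0.0075 = $44.53
State unemployment insurance (employee share): $5,936.85 × 0.001 = $5.94
Union dues: $5,936.85 × 0.05 = $296.84
Employee stock purchase plan: $95.04
Roth 401(k) contribution: $5,936.85 × 0.05 = $296.84
Total deductions = $296.84 + $338.40 + $733.20 + $296.84 + $44.53 + $5.94 + $296.84 + $95.04 + $296.84 = $2,404.47
Net pay = $5,936.85 − $2,404.47 = $3,532.38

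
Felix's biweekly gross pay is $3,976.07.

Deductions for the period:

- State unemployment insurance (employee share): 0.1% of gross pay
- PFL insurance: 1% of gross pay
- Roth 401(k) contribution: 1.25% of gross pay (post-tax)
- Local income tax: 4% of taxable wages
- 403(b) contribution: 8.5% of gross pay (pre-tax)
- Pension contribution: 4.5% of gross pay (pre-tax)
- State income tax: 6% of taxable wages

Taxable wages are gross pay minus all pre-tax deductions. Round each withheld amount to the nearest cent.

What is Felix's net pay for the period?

Pension contribution: $3,976.07 × 0.045 = $178.92
403(b) contribution: $3,976.07 × 0.085 = $337.97
Pre-tax total = $178.92 + $337.97 = $516.89
Taxable wages = $3,976.07 − $516.89 = $3,459.18
State income tax: $3,459.18 × 0.06 = $207.55
Local income tax: $3,459.18 × 0.04 = $138.37
State unemployment insurance (employee share): $3,976.07 × 0.001 = $3.98
PFL insurance: $3,976.07 × 0.01 = $39.76
Roth 401(k) contribution: $3,976.07 × 0.0125 = $49.70
Total deductions = $178.92 + $337.97 + $207.55 + $138.37 + $3.98 + $39.76 + $49.70 = $956.25
Net pay = $3,976.07 − $956.25 = $3,019.82

$3,019.82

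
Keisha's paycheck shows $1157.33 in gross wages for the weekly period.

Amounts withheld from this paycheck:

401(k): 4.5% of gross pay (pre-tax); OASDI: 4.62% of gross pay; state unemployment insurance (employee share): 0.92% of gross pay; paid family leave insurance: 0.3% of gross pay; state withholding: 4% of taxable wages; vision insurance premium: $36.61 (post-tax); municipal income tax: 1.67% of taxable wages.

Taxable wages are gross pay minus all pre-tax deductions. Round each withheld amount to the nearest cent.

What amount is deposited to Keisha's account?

$938.38

401(k): $1157.33 × 0.045 = $52.08
Taxable wages = $1157.33 − $52.08 = $1105.25
State withholding: $1105.25 × 0.04 = $44.21
Municipal income tax: $1105.25 × 0.0167 = $18.46
State unemployment insurance (employee share): $1157.33 × 0.0092 = $10.65
Paid family leave insurance: $1157.33 × 0.003 = $3.47
OASDI: $1157.33 × 0.0462 = $53.47
Vision insurance premium: $36.61
Total deductions = $52.08 + $44.21 + $18.46 + $10.65 + $3.47 + $53.47 + $36.61 = $218.95
Net pay = $1157.33 − $218.95 = $938.38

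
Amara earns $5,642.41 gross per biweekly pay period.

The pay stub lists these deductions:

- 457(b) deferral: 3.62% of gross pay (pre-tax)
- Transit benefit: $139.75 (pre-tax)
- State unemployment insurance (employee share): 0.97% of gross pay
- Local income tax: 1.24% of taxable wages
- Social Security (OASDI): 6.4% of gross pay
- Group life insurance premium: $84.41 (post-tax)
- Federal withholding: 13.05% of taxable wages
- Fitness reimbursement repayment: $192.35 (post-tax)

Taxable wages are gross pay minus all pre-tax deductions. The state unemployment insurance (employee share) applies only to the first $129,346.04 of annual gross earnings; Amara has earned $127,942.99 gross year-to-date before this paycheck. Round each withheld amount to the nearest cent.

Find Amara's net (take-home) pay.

Transit benefit: $139.75
457(b) deferral: $5,642.41 × 0.0362 = $204.26
Pre-tax total = $139.75 + $204.26 = $344.01
Taxable wages = $5,642.41 − $344.01 = $5,298.40
Federal withholding: $5,298.40 × 0.1305 = $691.44
Local income tax: $5,298.40 × 0.0124 = $65.70
State unemployment insurance (employee share): only $129,346.04 − $127,942.99 = $1,403.05 of this check is subject → $1,403.05 × 0.0097 = $13.61
Social Security (OASDI): $5,642.41 × 0.064 = $361.11
Group life insurance premium: $84.41
Fitness reimbursement repayment: $192.35
Total deductions = $139.75 + $204.26 + $691.44 + $65.70 + $13.61 + $361.11 + $84.41 + $192.35 = $1,752.63
Net pay = $5,642.41 − $1,752.63 = $3,889.78

$3,889.78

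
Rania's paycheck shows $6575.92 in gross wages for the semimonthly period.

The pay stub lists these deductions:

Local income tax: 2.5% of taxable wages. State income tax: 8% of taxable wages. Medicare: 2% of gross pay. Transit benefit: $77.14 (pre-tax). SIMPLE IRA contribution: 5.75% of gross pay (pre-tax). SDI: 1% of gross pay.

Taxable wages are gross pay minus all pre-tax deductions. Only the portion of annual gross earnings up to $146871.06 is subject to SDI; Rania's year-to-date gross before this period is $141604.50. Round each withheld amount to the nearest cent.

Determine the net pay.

SIMPLE IRA contribution: $6575.92 × 0.0575 = $378.12
Transit benefit: $77.14
Pre-tax total = $378.12 + $77.14 = $455.26
Taxable wages = $6575.92 − $455.26 = $6120.66
Local income tax: $6120.66 × 0.025 = $153.02
State income tax: $6120.66 × 0.08 = $489.65
Medicare: $6575.92 × 0.02 = $131.52
SDI: only $146871.06 − $141604.50 = $5266.56 of this check is subject → $5266.56 × 0.01 = $52.67
Total deductions = $378.12 + $77.14 + $153.02 + $489.65 + $131.52 + $52.67 = $1282.12
Net pay = $6575.92 − $1282.12 = $5293.80

$5293.80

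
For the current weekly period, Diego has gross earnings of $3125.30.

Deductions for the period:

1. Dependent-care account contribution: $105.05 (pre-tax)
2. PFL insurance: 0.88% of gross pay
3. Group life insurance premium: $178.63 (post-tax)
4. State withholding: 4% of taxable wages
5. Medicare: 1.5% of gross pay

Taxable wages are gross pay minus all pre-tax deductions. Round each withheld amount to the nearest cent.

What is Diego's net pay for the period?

Dependent-care account contribution: $105.05
Taxable wages = $3125.30 − $105.05 = $3020.25
State withholding: $3020.25 × 0.04 = $120.81
Medicare: $3125.30 × 0.015 = $46.88
PFL insurance: $3125.30 × 0.0088 = $27.50
Group life insurance premium: $178.63
Total deductions = $105.05 + $120.81 + $46.88 + $27.50 + $178.63 = $478.87
Net pay = $3125.30 − $478.87 = $2646.43

$2646.43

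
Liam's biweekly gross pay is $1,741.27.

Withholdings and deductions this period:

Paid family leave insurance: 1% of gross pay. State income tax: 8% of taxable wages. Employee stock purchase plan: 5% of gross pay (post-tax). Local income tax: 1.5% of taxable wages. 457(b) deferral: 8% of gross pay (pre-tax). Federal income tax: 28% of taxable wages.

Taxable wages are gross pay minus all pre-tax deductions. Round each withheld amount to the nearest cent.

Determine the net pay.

457(b) deferral: $1,741.27 × 0.08 = $139.30
Taxable wages = $1,741.27 − $139.30 = $1,601.97
Local income tax: $1,601.97 × 0.015 = $24.03
State income tax: $1,601.97 × 0.08 = $128.16
Federal income tax: $1,601.97 × 0.28 = $448.55
Paid family leave insurance: $1,741.27 × 0.01 = $17.41
Employee stock purchase plan: $1,741.27 × 0.05 = $87.06
Total deductions = $139.30 + $24.03 + $128.16 + $448.55 + $17.41 + $87.06 = $844.51
Net pay = $1,741.27 − $844.51 = $896.76

$896.76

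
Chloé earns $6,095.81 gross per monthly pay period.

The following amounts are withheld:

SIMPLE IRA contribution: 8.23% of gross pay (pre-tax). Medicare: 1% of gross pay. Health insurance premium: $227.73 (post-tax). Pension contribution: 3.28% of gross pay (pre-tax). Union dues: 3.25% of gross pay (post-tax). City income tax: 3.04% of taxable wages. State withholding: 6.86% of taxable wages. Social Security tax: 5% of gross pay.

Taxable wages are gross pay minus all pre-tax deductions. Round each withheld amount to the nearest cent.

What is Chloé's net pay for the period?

$4,068.57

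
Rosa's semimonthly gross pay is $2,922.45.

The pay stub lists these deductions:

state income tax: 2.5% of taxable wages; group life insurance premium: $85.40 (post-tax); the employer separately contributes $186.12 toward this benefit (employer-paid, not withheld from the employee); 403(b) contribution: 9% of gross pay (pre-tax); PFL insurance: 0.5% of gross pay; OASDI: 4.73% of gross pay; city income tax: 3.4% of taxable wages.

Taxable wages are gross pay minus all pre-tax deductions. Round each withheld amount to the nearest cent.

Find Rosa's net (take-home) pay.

403(b) contribution: $2,922.45 × 0.09 = $263.02
Taxable wages = $2,922.45 − $263.02 = $2,659.43
State income tax: $2,659.43 × 0.025 = $66.49
City income tax: $2,659.43 × 0.034 = $90.42
PFL insurance: $2,922.45 × 0.005 = $14.61
OASDI: $2,922.45 × 0.0473 = $138.23
Group life insurance premium: $85.40
(Employer's $186.12 toward group life insurance premium is not withheld from the employee.)
Total deductions = $263.02 + $66.49 + $90.42 + $14.61 + $138.23 + $85.40 = $658.17
Net pay = $2,922.45 − $658.17 = $2,264.28

$2,264.28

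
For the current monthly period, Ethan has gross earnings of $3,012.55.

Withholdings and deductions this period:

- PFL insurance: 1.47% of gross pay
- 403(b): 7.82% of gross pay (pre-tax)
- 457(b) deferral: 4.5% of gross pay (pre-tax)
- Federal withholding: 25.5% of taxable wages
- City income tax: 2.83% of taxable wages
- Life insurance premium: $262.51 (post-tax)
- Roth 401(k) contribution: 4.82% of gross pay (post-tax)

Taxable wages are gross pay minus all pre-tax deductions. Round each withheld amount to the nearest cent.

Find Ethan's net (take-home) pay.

$1,441.11

403(b): $3,012.55 × 0.0782 = $235.58
457(b) deferral: $3,012.55 × 0.045 = $135.56
Pre-tax total = $235.58 + $135.56 = $371.14
Taxable wages = $3,012.55 − $371.14 = $2,641.41
Federal withholding: $2,641.41 × 0.255 = $673.56
City income tax: $2,641.41 × 0.0283 = $74.75
PFL insurance: $3,012.55 × 0.0147 = $44.28
Roth 401(k) contribution: $3,012.55 × 0.0482 = $145.20
Life insurance premium: $262.51
Total deductions = $235.58 + $135.56 + $673.56 + $74.75 + $44.28 + $145.20 + $262.51 = $1,571.44
Net pay = $3,012.55 − $1,571.44 = $1,441.11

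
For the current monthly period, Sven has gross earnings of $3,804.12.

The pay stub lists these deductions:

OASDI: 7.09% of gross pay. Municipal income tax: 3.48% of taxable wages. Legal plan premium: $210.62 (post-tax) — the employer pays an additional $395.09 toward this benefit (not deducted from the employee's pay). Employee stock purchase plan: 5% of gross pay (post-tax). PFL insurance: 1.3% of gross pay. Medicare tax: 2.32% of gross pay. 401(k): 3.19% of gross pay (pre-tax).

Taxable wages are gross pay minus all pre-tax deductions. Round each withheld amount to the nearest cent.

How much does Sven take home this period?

$2,746.36

401(k): $3,804.12 × 0.0319 = $121.35
Taxable wages = $3,804.12 − $121.35 = $3,682.77
Municipal income tax: $3,682.77 × 0.0348 = $128.16
OASDI: $3,804.12 × 0.0709 = $269.71
Medicare tax: $3,804.12 × 0.0232 = $88.26
PFL insurance: $3,804.12 × 0.013 = $49.45
Employee stock purchase plan: $3,804.12 × 0.05 = $190.21
Legal plan premium: $210.62
(Employer's $395.09 toward legal plan premium is not withheld from the employee.)
Total deductions = $121.35 + $128.16 + $269.71 + $88.26 + $49.45 + $190.21 + $210.62 = $1,057.76
Net pay = $3,804.12 − $1,057.76 = $2,746.36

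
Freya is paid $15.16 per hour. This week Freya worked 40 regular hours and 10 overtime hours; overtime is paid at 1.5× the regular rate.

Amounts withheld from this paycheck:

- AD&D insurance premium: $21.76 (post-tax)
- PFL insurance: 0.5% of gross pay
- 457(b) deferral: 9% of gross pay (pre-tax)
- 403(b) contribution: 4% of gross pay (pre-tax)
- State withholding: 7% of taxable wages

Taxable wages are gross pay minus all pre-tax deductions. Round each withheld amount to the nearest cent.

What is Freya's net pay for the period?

Regular pay: 40 × $15.16 = $606.40
Overtime pay: 10 × $15.16 × 1.5 = $227.40
Gross pay = $606.40 + $227.40 = $833.80
457(b) deferral: $833.80 × 0.09 = $75.04
403(b) contribution: $833.80 × 0.04 = $33.35
Pre-tax total = $75.04 + $33.35 = $108.39
Taxable wages = $833.80 − $108.39 = $725.41
State withholding: $725.41 × 0.07 = $50.78
PFL insurance: $833.80 × 0.005 = $4.17
AD&D insurance premium: $21.76
Total deductions = $75.04 + $33.35 + $50.78 + $4.17 + $21.76 = $185.10
Net pay = $833.80 − $185.10 = $648.70

$648.70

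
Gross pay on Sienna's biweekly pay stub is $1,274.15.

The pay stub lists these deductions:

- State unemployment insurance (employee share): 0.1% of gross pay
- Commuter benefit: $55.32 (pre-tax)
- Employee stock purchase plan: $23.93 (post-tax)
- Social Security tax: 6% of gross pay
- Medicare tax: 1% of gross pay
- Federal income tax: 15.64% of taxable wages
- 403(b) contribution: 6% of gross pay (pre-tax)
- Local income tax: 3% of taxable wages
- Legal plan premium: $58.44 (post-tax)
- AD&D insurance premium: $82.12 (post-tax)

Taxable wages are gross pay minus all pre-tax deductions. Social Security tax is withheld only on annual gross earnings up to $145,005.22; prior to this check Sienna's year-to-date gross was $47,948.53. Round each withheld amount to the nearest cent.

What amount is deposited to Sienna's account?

$674.49

403(b) contribution: $1,274.15 × 0.06 = $76.45
Commuter benefit: $55.32
Pre-tax total = $76.45 + $55.32 = $131.77
Taxable wages = $1,274.15 − $131.77 = $1,142.38
Federal income tax: $1,142.38 × 0.1564 = $178.67
Local income tax: $1,142.38 × 0.03 = $34.27
Medicare tax: $1,274.15 × 0.01 = $12.74
Social Security tax: cap not yet reached, full $1,274.15 is subject → $1,274.15 × 0.06 = $76.45
State unemployment insurance (employee share): $1,274.15 × 0.001 = $1.27
Employee stock purchase plan: $23.93
Legal plan premium: $58.44
AD&D insurance premium: $82.12
Total deductions = $76.45 + $55.32 + $178.67 + $34.27 + $12.74 + $76.45 + $1.27 + $23.93 + $58.44 + $82.12 = $599.66
Net pay = $1,274.15 − $599.66 = $674.49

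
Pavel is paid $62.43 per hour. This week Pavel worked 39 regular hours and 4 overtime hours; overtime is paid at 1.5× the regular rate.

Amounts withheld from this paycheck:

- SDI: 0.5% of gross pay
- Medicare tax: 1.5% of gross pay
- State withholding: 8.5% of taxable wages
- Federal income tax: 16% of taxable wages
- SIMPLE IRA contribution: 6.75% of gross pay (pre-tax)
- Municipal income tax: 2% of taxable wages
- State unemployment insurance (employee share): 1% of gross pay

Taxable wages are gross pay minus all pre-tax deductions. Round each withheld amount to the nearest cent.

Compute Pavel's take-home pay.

$1,841.21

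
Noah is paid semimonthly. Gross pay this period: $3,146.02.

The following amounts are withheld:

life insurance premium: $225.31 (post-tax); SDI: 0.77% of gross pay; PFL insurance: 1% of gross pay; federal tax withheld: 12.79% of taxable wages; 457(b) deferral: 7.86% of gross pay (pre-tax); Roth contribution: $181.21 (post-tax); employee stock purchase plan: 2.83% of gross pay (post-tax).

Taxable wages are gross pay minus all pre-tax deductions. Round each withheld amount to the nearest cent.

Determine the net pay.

$1,976.76

457(b) deferral: $3,146.02 × 0.0786 = $247.28
Taxable wages = $3,146.02 − $247.28 = $2,898.74
Federal tax withheld: $2,898.74 × 0.1279 = $370.75
PFL insurance: $3,146.02 × 0.01 = $31.46
SDI: $3,146.02 × 0.0077 = $24.22
Roth contribution: $181.21
Employee stock purchase plan: $3,146.02 × 0.0283 = $89.03
Life insurance premium: $225.31
Total deductions = $247.28 + $370.75 + $31.46 + $24.22 + $181.21 + $89.03 + $225.31 = $1,169.26
Net pay = $3,146.02 − $1,169.26 = $1,976.76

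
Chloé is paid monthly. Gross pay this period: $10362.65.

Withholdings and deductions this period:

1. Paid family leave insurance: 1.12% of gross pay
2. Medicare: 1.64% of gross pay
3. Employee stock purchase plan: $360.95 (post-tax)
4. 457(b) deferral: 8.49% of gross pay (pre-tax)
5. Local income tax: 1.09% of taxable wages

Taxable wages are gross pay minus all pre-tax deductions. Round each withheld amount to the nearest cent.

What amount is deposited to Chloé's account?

$8732.54

457(b) deferral: $10362.65 × 0.0849 = $879.79
Taxable wages = $10362.65 − $879.79 = $9482.86
Local income tax: $9482.86 × 0.0109 = $103.36
Medicare: $10362.65 × 0.0164 = $169.95
Paid family leave insurance: $10362.65 × 0.0112 = $116.06
Employee stock purchase plan: $360.95
Total deductions = $879.79 + $103.36 + $169.95 + $116.06 + $360.95 = $1630.11
Net pay = $10362.65 − $1630.11 = $8732.54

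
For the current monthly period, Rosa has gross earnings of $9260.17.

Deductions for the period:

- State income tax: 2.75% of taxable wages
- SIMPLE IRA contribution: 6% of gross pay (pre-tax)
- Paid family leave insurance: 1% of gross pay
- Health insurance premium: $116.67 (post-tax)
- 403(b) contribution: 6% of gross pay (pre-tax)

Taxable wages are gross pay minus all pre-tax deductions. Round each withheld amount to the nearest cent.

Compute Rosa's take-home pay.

SIMPLE IRA contribution: $9260.17 × 0.06 = $555.61
403(b) contribution: $9260.17 × 0.06 = $555.61
Pre-tax total = $555.61 + $555.61 = $1111.22
Taxable wages = $9260.17 − $1111.22 = $8148.95
State income tax: $8148.95 × 0.0275 = $224.10
Paid family leave insurance: $9260.17 × 0.01 = $92.60
Health insurance premium: $116.67
Total deductions = $555.61 + $555.61 + $224.10 + $92.60 + $116.67 = $1544.59
Net pay = $9260.17 − $1544.59 = $7715.58

$7715.58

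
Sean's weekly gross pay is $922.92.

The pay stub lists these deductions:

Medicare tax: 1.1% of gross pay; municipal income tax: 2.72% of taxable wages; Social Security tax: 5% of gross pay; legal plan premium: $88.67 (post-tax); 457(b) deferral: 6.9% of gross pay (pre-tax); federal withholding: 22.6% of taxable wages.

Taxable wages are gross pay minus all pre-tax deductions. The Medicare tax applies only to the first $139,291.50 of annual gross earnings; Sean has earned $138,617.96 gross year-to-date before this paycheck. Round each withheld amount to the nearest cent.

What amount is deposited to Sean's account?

457(b) deferral: $922.92 × 0.069 = $63.68
Taxable wages = $922.92 − $63.68 = $859.24
Municipal income tax: $859.24 × 0.0272 = $23.37
Federal withholding: $859.24 × 0.226 = $194.19
Social Security tax: $922.92 × 0.05 = $46.15
Medicare tax: only $139,291.50 − $138,617.96 = $673.54 of this check is subject → $673.54 × 0.011 = $7.41
Legal plan premium: $88.67
Total deductions = $63.68 + $23.37 + $194.19 + $46.15 + $7.41 + $88.67 = $423.47
Net pay = $922.92 − $423.47 = $499.45

$499.45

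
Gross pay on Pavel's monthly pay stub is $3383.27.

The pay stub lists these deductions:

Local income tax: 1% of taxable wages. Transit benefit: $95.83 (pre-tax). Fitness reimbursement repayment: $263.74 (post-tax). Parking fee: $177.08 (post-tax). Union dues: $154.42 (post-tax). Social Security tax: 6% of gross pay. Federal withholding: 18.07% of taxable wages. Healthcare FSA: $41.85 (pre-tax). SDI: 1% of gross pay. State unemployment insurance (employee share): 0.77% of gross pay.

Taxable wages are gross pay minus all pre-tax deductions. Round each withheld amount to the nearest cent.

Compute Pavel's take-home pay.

$1768.53

Healthcare FSA: $41.85
Transit benefit: $95.83
Pre-tax total = $41.85 + $95.83 = $137.68
Taxable wages = $3383.27 − $137.68 = $3245.59
Local income tax: $3245.59 × 0.01 = $32.46
Federal withholding: $3245.59 × 0.1807 = $586.48
Social Security tax: $3383.27 × 0.06 = $203.00
SDI: $3383.27 × 0.01 = $33.83
State unemployment insurance (employee share): $3383.27 × 0.0077 = $26.05
Fitness reimbursement repayment: $263.74
Parking fee: $177.08
Union dues: $154.42
Total deductions = $41.85 + $95.83 + $32.46 + $586.48 + $203.00 + $33.83 + $26.05 + $263.74 + $177.08 + $154.42 = $1614.74
Net pay = $3383.27 − $1614.74 = $1768.53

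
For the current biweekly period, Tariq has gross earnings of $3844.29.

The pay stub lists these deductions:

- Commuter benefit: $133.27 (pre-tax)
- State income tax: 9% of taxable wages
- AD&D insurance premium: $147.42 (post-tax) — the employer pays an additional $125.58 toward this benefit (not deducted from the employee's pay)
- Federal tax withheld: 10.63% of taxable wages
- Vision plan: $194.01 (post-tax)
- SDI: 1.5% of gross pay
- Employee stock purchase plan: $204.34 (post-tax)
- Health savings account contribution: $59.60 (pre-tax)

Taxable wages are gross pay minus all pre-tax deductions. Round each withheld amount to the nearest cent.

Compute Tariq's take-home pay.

Commuter benefit: $133.27
Health savings account contribution: $59.60
Pre-tax total = $133.27 + $59.60 = $192.87
Taxable wages = $3844.29 − $192.87 = $3651.42
Federal tax withheld: $3651.42 × 0.1063 = $388.15
State income tax: $3651.42 × 0.09 = $328.63
SDI: $3844.29 × 0.015 = $57.66
Employee stock purchase plan: $204.34
Vision plan: $194.01
AD&D insurance premium: $147.42
(Employer's $125.58 toward AD&D insurance premium is not withheld from the employee.)
Total deductions = $133.27 + $59.60 + $388.15 + $328.63 + $57.66 + $204.34 + $194.01 + $147.42 = $1513.08
Net pay = $3844.29 − $1513.08 = $2331.21

$2331.21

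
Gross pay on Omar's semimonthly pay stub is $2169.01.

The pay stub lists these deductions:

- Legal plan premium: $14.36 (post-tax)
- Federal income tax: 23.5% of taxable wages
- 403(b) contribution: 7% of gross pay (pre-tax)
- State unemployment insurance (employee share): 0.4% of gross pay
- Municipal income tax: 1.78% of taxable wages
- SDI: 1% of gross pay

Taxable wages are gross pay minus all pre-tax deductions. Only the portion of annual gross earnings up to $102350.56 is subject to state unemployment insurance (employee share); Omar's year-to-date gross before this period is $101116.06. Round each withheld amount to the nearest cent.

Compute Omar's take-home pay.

403(b) contribution: $2169.01 × 0.07 = $151.83
Taxable wages = $2169.01 − $151.83 = $2017.18
Federal income tax: $2017.18 × 0.235 = $474.04
Municipal income tax: $2017.18 × 0.0178 = $35.91
State unemployment insurance (employee share): only $102350.56 − $101116.06 = $1234.50 of this check is subject → $1234.50 × 0.004 = $4.94
SDI: $2169.01 × 0.01 = $21.69
Legal plan premium: $14.36
Total deductions = $151.83 + $474.04 + $35.91 + $4.94 + $21.69 + $14.36 = $702.77
Net pay = $2169.01 − $702.77 = $1466.24

$1466.24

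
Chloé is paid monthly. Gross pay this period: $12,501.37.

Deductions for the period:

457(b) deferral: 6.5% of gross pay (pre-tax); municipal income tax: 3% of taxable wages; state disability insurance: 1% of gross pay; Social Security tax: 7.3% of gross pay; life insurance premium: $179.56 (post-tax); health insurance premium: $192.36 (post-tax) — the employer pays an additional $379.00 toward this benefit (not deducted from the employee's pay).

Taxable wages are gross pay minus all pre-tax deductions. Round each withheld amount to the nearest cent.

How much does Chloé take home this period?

457(b) deferral: $12,501.37 × 0.065 = $812.59
Taxable wages = $12,501.37 − $812.59 = $11,688.78
Municipal income tax: $11,688.78 × 0.03 = $350.66
Social Security tax: $12,501.37 × 0.073 = $912.60
State disability insurance: $12,501.37 × 0.01 = $125.01
Health insurance premium: $192.36
Life insurance premium: $179.56
(Employer's $379.00 toward health insurance premium is not withheld from the employee.)
Total deductions = $812.59 + $350.66 + $912.60 + $125.01 + $192.36 + $179.56 = $2,572.78
Net pay = $12,501.37 − $2,572.78 = $9,928.59

$9,928.59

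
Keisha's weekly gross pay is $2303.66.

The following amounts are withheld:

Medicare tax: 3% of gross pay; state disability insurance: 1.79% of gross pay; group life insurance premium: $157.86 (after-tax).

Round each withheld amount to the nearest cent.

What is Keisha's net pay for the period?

$2035.45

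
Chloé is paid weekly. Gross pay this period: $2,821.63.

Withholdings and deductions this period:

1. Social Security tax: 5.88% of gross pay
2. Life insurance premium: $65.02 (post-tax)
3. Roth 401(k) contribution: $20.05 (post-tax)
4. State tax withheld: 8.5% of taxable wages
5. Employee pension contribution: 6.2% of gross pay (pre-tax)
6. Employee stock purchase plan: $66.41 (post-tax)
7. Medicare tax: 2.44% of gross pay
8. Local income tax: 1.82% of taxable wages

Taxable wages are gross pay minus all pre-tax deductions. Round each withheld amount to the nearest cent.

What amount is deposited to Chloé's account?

Employee pension contribution: $2,821.63 × 0.062 = $174.94
Taxable wages = $2,821.63 − $174.94 = $2,646.69
Local income tax: $2,646.69 × 0.0182 = $48.17
State tax withheld: $2,646.69 × 0.085 = $224.97
Medicare tax: $2,821.63 × 0.0244 = $68.85
Social Security tax: $2,821.63 × 0.0588 = $165.91
Life insurance premium: $65.02
Roth 401(k) contribution: $20.05
Employee stock purchase plan: $66.41
Total deductions = $174.94 + $48.17 + $224.97 + $68.85 + $165.91 + $65.02 + $20.05 + $66.41 = $834.32
Net pay = $2,821.63 − $834.32 = $1,987.31

$1,987.31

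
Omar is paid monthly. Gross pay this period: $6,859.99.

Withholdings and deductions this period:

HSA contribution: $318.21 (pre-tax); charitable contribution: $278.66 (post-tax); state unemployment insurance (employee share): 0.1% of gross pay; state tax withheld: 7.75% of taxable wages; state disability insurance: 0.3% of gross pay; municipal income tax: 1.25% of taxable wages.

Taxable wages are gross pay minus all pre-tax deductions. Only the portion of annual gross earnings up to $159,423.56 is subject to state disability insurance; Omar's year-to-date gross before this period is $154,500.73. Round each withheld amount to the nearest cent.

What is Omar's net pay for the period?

$5,652.73

HSA contribution: $318.21
Taxable wages = $6,859.99 − $318.21 = $6,541.78
State tax withheld: $6,541.78 × 0.0775 = $506.99
Municipal income tax: $6,541.78 × 0.0125 = $81.77
State unemployment insurance (employee share): $6,859.99 × 0.001 = $6.86
State disability insurance: only $159,423.56 − $154,500.73 = $4,922.83 of this check is subject → $4,922.83 × 0.003 = $14.77
Charitable contribution: $278.66
Total deductions = $318.21 + $506.99 + $81.77 + $6.86 + $14.77 + $278.66 = $1,207.26
Net pay = $6,859.99 − $1,207.26 = $5,652.73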